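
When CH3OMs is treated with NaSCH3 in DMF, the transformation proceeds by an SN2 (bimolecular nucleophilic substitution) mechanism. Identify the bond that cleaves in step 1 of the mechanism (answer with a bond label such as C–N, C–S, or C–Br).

C–O

Step 1: CH3S⁻ attacks the back face of the α-carbon while MsO⁻ departs with the C–O bonding pair — a single concerted displacement through a pentacoordinate transition state.
The bond broken in this step is the C–O bond.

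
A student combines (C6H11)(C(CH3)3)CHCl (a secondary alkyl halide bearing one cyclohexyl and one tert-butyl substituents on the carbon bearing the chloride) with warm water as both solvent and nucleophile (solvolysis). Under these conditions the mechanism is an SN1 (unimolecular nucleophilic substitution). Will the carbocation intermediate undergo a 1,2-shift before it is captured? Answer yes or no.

yes

The first-formed carbocation is secondary.
The adjacent cyclohexyl carbon already bears 2 other carbon substituents and has a hydrogen to migrate; after a 1,2-hydride shift from that carbon the positive charge sits on a tertiary centre.
Tertiary is more stable than secondary, so the shift occurs.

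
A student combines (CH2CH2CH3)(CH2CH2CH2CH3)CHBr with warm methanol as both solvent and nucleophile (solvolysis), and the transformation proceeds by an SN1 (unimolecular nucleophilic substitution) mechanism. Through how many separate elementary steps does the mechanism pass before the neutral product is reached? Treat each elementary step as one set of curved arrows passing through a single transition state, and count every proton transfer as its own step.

3

Step 1: Rate-determining heterolysis of the C–Br bond gives Br⁻ and a secondary carbocation.
(No 1,2-shift: no single shift to an adjacent carbon would give a more stable cation.)
Step 2: CH3OH donates an oxygen lone pair into the empty p orbital of the cation, giving a protonated ether (an oxonium ion).
Step 3: Proton transfer from the O–H of the oxonium ion to a solvent molecule delivers the neutral ether.
Total: 3 elementary steps.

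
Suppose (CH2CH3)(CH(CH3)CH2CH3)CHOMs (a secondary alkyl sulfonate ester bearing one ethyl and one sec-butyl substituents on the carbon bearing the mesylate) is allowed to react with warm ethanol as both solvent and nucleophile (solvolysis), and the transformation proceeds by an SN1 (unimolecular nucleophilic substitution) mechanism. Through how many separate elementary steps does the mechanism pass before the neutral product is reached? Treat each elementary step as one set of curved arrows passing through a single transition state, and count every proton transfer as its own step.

Step 1: Ionisation: the C–O σ-bond cleaves heterolytically; both bonding electrons depart with MsO⁻, leaving a secondary carbocation at the α-carbon.
Step 2: A 1,2-hydride shift from the adjacent sec-butyl carbon moves the positive charge from the secondary centre to an adjacent carbon, generating a more stable tertiary carbocation.
Step 3: Nucleophilic capture: the oxygen of CH3CH2OH bonds to the cationic carbon, producing an oxonium-ion intermediate.
Step 4: A second solvent molecule removes the proton on oxygen, giving the neutral ether product.
Total: 4 elementary steps.

4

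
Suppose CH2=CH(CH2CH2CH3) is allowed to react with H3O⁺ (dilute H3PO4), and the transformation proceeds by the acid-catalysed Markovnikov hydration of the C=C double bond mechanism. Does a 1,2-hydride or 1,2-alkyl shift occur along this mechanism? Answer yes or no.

The first-formed carbocation is secondary.
No single 1,2-shift to an adjacent carbon would produce a more-substituted cation than the one already present, so no rearrangement occurs.

no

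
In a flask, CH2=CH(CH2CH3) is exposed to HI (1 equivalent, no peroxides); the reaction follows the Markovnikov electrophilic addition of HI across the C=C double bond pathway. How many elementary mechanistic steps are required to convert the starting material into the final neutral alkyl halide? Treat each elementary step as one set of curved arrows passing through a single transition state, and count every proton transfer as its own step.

2

Step 1: Electrophilic addition begins with the π(C=C) electrons forming a bond to the proton of HI. Following Markovnikov's rule, the resulting cation is secondary. The H–I bond breaks heterolytically, releasing I⁻.
(No 1,2-shift: no single shift to an adjacent carbon would give a more stable cation.)
Step 2: Nucleophilic attack by I⁻ on the carbocation completes the addition, giving R–I.
Total: 2 elementary steps.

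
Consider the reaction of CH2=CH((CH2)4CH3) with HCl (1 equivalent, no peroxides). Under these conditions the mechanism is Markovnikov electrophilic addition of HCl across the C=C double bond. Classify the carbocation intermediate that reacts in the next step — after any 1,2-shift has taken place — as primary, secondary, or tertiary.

secondary

Step 1: Electrophilic addition begins with the π(C=C) electrons forming a bond to the proton of HCl. Following Markovnikov's rule, the resulting cation is secondary. The H–Cl bond breaks heterolytically, releasing Cl⁻.
No single 1,2-shift to an adjacent carbon would give a more-substituted cation, so no rearrangement occurs.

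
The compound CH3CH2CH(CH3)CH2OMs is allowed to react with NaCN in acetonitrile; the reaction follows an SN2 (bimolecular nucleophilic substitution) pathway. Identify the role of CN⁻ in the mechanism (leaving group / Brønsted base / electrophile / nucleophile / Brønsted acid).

nucleophile

Step 1: The cyanide nucleophile donates a lone pair from C to the α-carbon in a backside attack; simultaneously the C–O σ-bond breaks and both of its electrons leave with MsO⁻. One concerted step with inversion of configuration.
CN⁻ donates an electron pair to form a new σ-bond to carbon — it is the nucleophile.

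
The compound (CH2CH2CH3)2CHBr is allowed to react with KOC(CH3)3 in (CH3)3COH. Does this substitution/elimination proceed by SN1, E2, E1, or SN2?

E2

Conditions: a strong/bulky base with a secondary substrate bearing a β-hydrogen.
These conditions are the textbook signature of the E2 pathway.
A strong (often hindered) base removes a β-H in concert with loss of the leaving group — bimolecular elimination.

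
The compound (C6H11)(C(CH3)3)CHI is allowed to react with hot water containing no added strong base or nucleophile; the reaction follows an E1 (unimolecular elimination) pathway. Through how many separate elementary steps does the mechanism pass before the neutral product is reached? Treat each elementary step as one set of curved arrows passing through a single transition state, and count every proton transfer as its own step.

Step 1: The C–I bond breaks with both electrons going to the iodide; I⁻ leaves and a secondary carbocation remains.
Step 2: A hydride (H with its bonding pair) migrates from the adjacent cyclohexyl carbon to the cationic centre — a 1,2-hydride shift — upgrading the secondary cation to a tertiary one.
Step 3: A water molecule (solvent) deprotonates a β-carbon; as the C–H bond breaks, those electrons form the new alkene π bond.
Total: 3 elementary steps.

3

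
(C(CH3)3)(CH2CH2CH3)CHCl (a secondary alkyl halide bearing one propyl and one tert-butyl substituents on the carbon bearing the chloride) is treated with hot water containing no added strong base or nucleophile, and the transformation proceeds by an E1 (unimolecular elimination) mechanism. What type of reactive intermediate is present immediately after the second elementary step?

Step 1: The C–Cl bond breaks with both electrons going to the chloride; Cl⁻ leaves and a secondary carbocation remains.
Step 2: A methyl group with its bonding pair migrates from the adjacent tert-butyl carbon to the cationic centre — a 1,2-methyl shift — upgrading the secondary cation to a tertiary one.
After step 2 the species present is a tertiary carbocation.

tertiary carbocation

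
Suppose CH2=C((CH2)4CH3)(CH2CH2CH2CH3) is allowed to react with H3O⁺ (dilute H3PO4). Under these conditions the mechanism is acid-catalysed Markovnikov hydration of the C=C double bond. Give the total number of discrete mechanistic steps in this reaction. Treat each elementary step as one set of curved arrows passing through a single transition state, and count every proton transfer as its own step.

Step 1: Protonation of the alkene by H3O⁺: the π bond acts as the nucleophile and picks up H⁺, giving the more stable (Markovnikov) tertiary carbocation. H2O is released.
(No 1,2-shift: no single shift to an adjacent carbon would give a more stable cation.)
Step 2: Nucleophilic capture of the cation by H2O produces the protonated alcohol (an oxonium ion).
Step 3: H2O removes a proton from the oxonium oxygen, regenerating H3O⁺ and giving the neutral alcohol.
Total: 3 elementary steps.

3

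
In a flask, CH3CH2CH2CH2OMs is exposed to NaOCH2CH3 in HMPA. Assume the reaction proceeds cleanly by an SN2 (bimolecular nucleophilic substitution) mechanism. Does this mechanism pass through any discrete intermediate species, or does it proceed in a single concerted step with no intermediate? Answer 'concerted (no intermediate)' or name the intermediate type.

concerted (no intermediate)

Backside attack by CH3CH2O⁻ on the carbon bearing the mesylate: the new C–O bond forms as the C–O bond breaks, with Walden inversion at carbon.
All bond changes occur in one transition state; no discrete intermediate is formed.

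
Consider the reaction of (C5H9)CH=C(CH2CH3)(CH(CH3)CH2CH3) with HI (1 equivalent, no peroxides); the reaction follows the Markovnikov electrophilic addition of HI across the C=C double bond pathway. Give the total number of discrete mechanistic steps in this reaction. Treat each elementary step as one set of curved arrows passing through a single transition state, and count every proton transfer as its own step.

Step 1: Electrophilic addition begins with the π(C=C) electrons forming a bond to the proton of HI. Following Markovnikov's rule, the resulting cation is tertiary. The H–I bond breaks heterolytically, releasing I⁻.
(No 1,2-shift: no single shift to an adjacent carbon would give a more stable cation.)
Step 2: I⁻ captures the cation: a lone pair on I⁻ fills the empty p orbital, producing the alkyl halide product.
Total: 2 elementary steps.

2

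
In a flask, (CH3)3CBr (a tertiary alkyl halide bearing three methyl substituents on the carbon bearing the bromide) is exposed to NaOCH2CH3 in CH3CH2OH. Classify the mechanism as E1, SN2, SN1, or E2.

Conditions: a strong base with a tertiary substrate bearing a β-hydrogen.
These conditions are the textbook signature of the E2 pathway.
A strong (often hindered) base removes a β-H in concert with loss of the leaving group — bimolecular elimination.

E2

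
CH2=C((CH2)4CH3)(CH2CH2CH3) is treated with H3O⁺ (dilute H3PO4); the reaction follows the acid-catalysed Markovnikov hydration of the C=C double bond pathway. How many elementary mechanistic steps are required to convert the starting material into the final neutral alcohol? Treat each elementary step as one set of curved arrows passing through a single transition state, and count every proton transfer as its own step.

3

Step 1: The π electrons of the C=C bond attack a proton of H3O⁺; Markovnikov addition places the new C–H on the less-substituted alkene carbon, so the positive charge ends up on the more-substituted carbon — a tertiary carbocation. H2O is released.
(No 1,2-shift: no single shift to an adjacent carbon would give a more stable cation.)
Step 2: Water acts as the nucleophile: an oxygen lone pair bonds to the cationic carbon, giving an oxonium-ion intermediate.
Step 3: Proton transfer from the O–H of the oxonium ion to H2O completes the catalytic cycle and yields the alcohol.
Total: 3 elementary steps.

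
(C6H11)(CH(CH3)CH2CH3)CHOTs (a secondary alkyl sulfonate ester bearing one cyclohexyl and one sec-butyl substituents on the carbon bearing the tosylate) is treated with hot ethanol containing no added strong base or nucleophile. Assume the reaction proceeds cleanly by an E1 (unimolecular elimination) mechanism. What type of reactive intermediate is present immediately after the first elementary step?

secondary carbocation

Step 1: Ionisation: the C–O σ-bond cleaves heterolytically; both bonding electrons depart with TsO⁻, leaving a secondary carbocation at the α-carbon.
After step 1 the species present is a secondary carbocation.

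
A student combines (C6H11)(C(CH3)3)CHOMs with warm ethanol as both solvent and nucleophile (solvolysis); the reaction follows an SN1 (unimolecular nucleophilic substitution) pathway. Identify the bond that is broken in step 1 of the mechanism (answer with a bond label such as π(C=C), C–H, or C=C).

C–O

Step 1: Rate-determining heterolysis of the C–O bond gives MsO⁻ and a secondary carbocation.
The bond broken in this step is the C–O bond.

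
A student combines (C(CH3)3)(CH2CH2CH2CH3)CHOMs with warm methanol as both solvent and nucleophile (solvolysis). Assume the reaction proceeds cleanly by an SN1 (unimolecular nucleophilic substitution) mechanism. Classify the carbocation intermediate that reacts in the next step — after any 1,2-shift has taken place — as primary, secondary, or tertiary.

tertiary

Step 1: Rate-determining heterolysis of the C–O bond gives MsO⁻ and a secondary carbocation.
Step 2: A methyl group with its bonding pair migrates from the adjacent tert-butyl carbon to the cationic centre — a 1,2-methyl shift — upgrading the secondary cation to a tertiary one.
The cation rearranges from secondary to tertiary via a 1,2-methyl shift from the adjacent tert-butyl carbon; the tertiary cation is what reacts next.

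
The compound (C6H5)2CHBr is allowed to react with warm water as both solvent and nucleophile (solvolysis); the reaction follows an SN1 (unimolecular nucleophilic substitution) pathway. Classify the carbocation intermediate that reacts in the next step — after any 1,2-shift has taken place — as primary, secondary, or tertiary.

secondary

Step 1: Unassisted departure of Br⁻ (taking the C–Br bonding pair) generates a secondary carbocation.
No single 1,2-shift to an adjacent carbon would give a more-substituted cation, so no rearrangement occurs.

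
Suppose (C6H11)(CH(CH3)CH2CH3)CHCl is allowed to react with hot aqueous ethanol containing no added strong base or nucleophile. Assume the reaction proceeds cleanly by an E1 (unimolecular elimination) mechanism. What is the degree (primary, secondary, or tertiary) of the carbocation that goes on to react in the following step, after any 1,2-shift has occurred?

tertiary

Step 1: Unassisted departure of Cl⁻ (taking the C–Cl bonding pair) generates a secondary carbocation.
Step 2: Carbocation rearrangement: a 1,2-hydride shift from the adjacent cyclohexyl carbon converts the initially-formed secondary cation into the more stable tertiary cation.
The cation rearranges from secondary to tertiary via a 1,2-hydride shift from the adjacent cyclohexyl carbon; the tertiary cation is what reacts next.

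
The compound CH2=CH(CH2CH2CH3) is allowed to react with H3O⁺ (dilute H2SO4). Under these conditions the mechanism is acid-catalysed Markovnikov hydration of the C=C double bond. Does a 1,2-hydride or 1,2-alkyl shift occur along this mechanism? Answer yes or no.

The first-formed carbocation is secondary.
No single 1,2-shift to an adjacent carbon would produce a more-substituted cation than the one already present, so no rearrangement occurs.

no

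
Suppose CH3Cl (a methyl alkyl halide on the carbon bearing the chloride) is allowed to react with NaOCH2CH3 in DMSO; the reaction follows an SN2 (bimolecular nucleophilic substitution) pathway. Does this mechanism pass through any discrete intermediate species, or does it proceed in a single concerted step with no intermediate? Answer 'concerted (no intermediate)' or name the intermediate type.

concerted (no intermediate)

Backside attack by CH3CH2O⁻ on the carbon bearing the chloride: the new C–O bond forms as the C–Cl bond breaks, with Walden inversion at carbon.
All bond changes occur in one transition state; no discrete intermediate is formed.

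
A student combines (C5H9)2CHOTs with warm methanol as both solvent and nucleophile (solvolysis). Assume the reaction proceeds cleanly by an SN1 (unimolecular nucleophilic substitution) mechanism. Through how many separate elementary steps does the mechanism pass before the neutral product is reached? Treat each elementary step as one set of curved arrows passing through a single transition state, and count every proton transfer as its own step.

4

Step 1: Unassisted departure of TsO⁻ (taking the C–O bonding pair) generates a secondary carbocation.
Step 2: A 1,2-hydride shift from the adjacent cyclopentyl carbon moves the positive charge from the secondary centre to an adjacent carbon, generating a more stable tertiary carbocation.
Step 3: Nucleophilic capture: the oxygen of CH3OH bonds to the cationic carbon, producing an oxonium-ion intermediate.
Step 4: A second solvent molecule removes the proton on oxygen, giving the neutral ether product.
Total: 4 elementary steps.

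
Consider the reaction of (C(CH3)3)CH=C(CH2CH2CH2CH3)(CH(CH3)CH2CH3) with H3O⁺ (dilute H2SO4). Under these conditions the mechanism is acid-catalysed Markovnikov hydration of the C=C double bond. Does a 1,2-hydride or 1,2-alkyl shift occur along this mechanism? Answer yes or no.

The first-formed carbocation is tertiary.
No single 1,2-shift to an adjacent carbon would produce a more-substituted cation than the one already present, so no rearrangement occurs.

no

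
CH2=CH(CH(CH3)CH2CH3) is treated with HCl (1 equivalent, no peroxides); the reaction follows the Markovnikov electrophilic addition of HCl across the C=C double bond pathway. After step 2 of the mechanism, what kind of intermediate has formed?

Step 1: Protonation of the alkene by HCl: the π bond acts as the nucleophile and picks up H⁺, giving the more stable (Markovnikov) secondary carbocation. The H–Cl bond breaks heterolytically, releasing Cl⁻.
Step 2: A hydride (H with its bonding pair) migrates from the adjacent sec-butyl carbon to the cationic centre — a 1,2-hydride shift — upgrading the secondary cation to a tertiary one.
After step 2 the species present is a tertiary carbocation.

tertiary carbocation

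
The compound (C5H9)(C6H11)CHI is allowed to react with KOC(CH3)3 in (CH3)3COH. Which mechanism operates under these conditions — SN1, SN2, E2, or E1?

Conditions: a strong/bulky base with a secondary substrate bearing a β-hydrogen.
These conditions are the textbook signature of the E2 pathway.
A strong (often hindered) base removes a β-H in concert with loss of the leaving group — bimolecular elimination.

E2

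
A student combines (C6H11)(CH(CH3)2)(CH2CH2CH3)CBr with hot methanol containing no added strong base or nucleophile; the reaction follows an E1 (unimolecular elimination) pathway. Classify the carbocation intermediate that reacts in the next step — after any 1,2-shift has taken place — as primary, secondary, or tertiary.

tertiary

Step 1: Rate-determining heterolysis of the C–Br bond gives Br⁻ and a tertiary carbocation.
No single 1,2-shift to an adjacent carbon would give a more-substituted cation, so no rearrangement occurs.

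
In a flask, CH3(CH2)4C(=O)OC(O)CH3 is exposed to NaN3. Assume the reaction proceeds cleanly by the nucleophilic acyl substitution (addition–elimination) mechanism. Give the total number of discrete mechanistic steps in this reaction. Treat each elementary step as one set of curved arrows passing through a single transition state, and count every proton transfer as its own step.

2

Step 1: N3⁻ adds to the carbonyl carbon; the C=O π electrons shift onto oxygen and a tetrahedral alkoxide intermediate forms.
Step 2: Elimination step: re-formation of the carbonyl π bond drives out CH3CO2⁻, giving the new acyl compound.
Total: 2 elementary steps.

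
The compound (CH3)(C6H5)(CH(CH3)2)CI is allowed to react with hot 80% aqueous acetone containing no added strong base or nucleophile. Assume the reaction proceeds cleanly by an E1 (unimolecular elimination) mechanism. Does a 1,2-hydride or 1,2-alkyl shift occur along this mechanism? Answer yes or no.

no

The first-formed carbocation is tertiary.
No single 1,2-shift to an adjacent carbon would produce a more-substituted cation than the one already present, so no rearrangement occurs.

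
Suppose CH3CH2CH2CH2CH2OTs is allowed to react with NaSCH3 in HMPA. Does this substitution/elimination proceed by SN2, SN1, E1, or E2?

SN2

Conditions: a primary substrate with a strong nucleophile in the polar aprotic solvent HMPA.
These conditions are the textbook signature of the SN2 pathway.
An unhindered substrate with a strong nucleophile in a polar aprotic solvent favours one-step backside displacement.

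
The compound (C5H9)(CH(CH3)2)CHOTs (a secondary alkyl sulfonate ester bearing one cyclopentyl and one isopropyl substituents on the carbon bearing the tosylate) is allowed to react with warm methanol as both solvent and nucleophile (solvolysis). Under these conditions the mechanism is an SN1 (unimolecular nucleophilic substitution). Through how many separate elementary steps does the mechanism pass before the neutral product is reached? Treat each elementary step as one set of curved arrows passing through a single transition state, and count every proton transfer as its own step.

Step 1: Ionisation: the C–O σ-bond cleaves heterolytically; both bonding electrons depart with TsO⁻, leaving a secondary carbocation at the α-carbon.
Step 2: A hydride (H with its bonding pair) migrates from the adjacent cyclopentyl carbon to the cationic centre — a 1,2-hydride shift — upgrading the secondary cation to a tertiary one.
Step 3: Nucleophilic capture: the oxygen of CH3OH bonds to the cationic carbon, producing an oxonium-ion intermediate.
Step 4: Proton transfer from the O–H of the oxonium ion to a solvent molecule delivers the neutral ether.
Total: 4 elementary steps.

4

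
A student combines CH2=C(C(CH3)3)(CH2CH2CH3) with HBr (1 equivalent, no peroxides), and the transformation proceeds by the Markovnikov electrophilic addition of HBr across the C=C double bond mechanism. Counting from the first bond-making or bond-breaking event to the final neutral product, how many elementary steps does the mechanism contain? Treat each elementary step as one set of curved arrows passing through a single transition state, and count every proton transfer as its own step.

2

Step 1: Protonation of the alkene by HBr: the π bond acts as the nucleophile and picks up H⁺, giving the more stable (Markovnikov) tertiary carbocation. The H–Br bond breaks heterolytically, releasing Br⁻.
(No 1,2-shift: no single shift to an adjacent carbon would give a more stable cation.)
Step 2: Br⁻ captures the cation: a lone pair on Br⁻ fills the empty p orbital, producing the alkyl halide product.
Total: 2 elementary steps.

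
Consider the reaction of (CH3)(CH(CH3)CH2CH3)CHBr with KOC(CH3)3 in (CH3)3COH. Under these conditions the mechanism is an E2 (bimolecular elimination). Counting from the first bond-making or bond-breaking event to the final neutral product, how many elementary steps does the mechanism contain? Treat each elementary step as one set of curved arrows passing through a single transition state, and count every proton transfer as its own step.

Step 1: In one step, (CH3)3CO⁻ pulls off a β-proton, the C–Br bond cleaves, and a C=C double bond forms between the α- and β-carbons (E2, anti elimination).
Total: 1 elementary step.

1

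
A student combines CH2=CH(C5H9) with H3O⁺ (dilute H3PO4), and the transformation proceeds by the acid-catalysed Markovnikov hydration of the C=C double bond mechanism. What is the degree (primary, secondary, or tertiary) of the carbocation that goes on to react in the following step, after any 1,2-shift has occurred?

tertiary

Step 1: Protonation of the alkene by H3O⁺: the π bond acts as the nucleophile and picks up H⁺, giving the more stable (Markovnikov) secondary carbocation. H2O is released.
Step 2: A 1,2-hydride shift from the adjacent cyclopentyl carbon moves the positive charge from the secondary centre to an adjacent carbon, generating a more stable tertiary carbocation.
The cation rearranges from secondary to tertiary via a 1,2-hydride shift from the adjacent cyclopentyl carbon; the tertiary cation is what reacts next.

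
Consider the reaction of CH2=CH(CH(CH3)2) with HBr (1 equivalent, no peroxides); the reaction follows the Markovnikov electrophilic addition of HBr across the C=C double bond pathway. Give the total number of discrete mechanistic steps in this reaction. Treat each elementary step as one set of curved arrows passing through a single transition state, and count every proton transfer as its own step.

Step 1: Protonation of the alkene by HBr: the π bond acts as the nucleophile and picks up H⁺, giving the more stable (Markovnikov) secondary carbocation. The H–Br bond breaks heterolytically, releasing Br⁻.
Step 2: Carbocation rearrangement: a 1,2-hydride shift from the adjacent isopropyl carbon converts the initially-formed secondary cation into the more stable tertiary cation.
Step 3: The Br⁻ anion donates a lone pair to the carbocation, forming the new C–Br σ-bond and giving the neutral alkyl halide.
Total: 3 elementary steps.

3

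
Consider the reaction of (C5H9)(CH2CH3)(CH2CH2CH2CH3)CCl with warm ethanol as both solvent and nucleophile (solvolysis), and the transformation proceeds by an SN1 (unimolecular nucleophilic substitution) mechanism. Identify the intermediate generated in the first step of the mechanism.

Step 1: Ionisation: the C–Cl σ-bond cleaves heterolytically; both bonding electrons depart with Cl⁻, leaving a tertiary carbocation at the α-carbon.
After step 1 the species present is a tertiary carbocation.

tertiary carbocation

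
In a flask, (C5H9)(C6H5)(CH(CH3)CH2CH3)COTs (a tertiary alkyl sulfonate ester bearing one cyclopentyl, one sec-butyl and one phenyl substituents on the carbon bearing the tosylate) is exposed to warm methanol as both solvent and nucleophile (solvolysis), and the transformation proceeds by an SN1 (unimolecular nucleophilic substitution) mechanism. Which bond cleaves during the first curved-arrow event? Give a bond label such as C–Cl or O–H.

Step 1: Unassisted departure of TsO⁻ (taking the C–O bonding pair) generates a tertiary carbocation.
The bond broken in this step is the C–O bond.

C–O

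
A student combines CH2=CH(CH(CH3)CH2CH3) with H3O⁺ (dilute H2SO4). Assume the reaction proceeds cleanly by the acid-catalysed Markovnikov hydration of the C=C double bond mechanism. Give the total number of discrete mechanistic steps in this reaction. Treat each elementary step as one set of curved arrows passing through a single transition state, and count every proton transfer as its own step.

Step 1: The π electrons of the C=C bond attack a proton of H3O⁺; Markovnikov addition places the new C–H on the less-substituted alkene carbon, so the positive charge ends up on the more-substituted carbon — a secondary carbocation. H2O is released.
Step 2: A 1,2-hydride shift from the adjacent sec-butyl carbon moves the positive charge from the secondary centre to an adjacent carbon, generating a more stable tertiary carbocation.
Step 3: Water acts as the nucleophile: an oxygen lone pair bonds to the cationic carbon, giving an oxonium-ion intermediate.
Step 4: H2O removes a proton from the oxonium oxygen, regenerating H3O⁺ and giving the neutral alcohol.
Total: 4 elementary steps.

4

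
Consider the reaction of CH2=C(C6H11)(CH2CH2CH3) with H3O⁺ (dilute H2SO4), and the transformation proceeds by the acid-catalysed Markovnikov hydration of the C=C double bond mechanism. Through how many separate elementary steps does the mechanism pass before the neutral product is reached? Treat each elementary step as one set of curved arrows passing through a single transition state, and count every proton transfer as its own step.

Step 1: Protonation of the alkene by H3O⁺: the π bond acts as the nucleophile and picks up H⁺, giving the more stable (Markovnikov) tertiary carbocation. H2O is released.
(No 1,2-shift: no single shift to an adjacent carbon would give a more stable cation.)
Step 2: A lone pair on the oxygen of H2O attacks the carbocation, forming a C–O bond and an oxonium ion (a protonated alcohol).
Step 3: H2O removes a proton from the oxonium oxygen, regenerating H3O⁺ and giving the neutral alcohol.
Total: 3 elementary steps.

3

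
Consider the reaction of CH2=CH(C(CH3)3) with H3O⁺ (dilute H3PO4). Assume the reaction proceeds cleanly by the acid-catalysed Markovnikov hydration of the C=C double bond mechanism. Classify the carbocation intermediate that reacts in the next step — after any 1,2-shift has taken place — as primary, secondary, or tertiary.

Step 1: Electrophilic addition begins with the π(C=C) electrons forming a bond to the proton of H3O⁺. Following Markovnikov's rule, the resulting cation is secondary. H2O is released.
Step 2: A 1,2-methyl shift from the adjacent tert-butyl carbon moves the positive charge from the secondary centre to an adjacent carbon, generating a more stable tertiary carbocation.
The cation rearranges from secondary to tertiary via a 1,2-methyl shift from the adjacent tert-butyl carbon; the tertiary cation is what reacts next.

tertiary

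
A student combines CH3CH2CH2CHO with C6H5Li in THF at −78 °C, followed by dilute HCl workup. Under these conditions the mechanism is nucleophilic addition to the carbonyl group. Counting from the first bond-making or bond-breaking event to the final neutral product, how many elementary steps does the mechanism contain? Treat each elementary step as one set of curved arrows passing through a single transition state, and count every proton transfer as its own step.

2

Step 1: the carbanion-like carbon of C6H5Li attacks the sp² carbonyl carbon; the C=O π bond breaks and the electrons end up as a lone pair on the alkoxide oxygen of the tetrahedral intermediate.
Step 2: The alkoxide picks up a proton during dilute HCl workup to yield an alcohol.
Total: 2 elementary steps.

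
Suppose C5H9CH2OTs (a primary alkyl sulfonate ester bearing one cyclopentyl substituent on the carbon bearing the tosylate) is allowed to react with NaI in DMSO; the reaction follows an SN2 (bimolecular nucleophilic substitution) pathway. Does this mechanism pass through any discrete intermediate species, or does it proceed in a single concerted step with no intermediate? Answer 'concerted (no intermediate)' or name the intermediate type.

I⁻ attacks the back face of the α-carbon while TsO⁻ departs with the C–O bonding pair — a single concerted displacement through a pentacoordinate transition state.
All bond changes occur in one transition state; no discrete intermediate is formed.

concerted (no intermediate)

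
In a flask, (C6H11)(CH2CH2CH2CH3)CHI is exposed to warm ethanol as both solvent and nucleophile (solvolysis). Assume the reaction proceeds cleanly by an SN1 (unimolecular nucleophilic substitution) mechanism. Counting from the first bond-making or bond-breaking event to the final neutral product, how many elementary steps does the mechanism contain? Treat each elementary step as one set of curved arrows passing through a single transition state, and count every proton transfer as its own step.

Step 1: Rate-determining heterolysis of the C–I bond gives I⁻ and a secondary carbocation.
Step 2: A 1,2-hydride shift from the adjacent cyclohexyl carbon moves the positive charge from the secondary centre to an adjacent carbon, generating a more stable tertiary carbocation.
Step 3: A lone pair on the oxygen of CH3CH2OH attacks the carbocation, forming a new C–O σ-bond and an oxonium ion.
Step 4: Deprotonation of the oxonium oxygen by solvent ethanol yields the neutral ether.
Total: 4 elementary steps.

4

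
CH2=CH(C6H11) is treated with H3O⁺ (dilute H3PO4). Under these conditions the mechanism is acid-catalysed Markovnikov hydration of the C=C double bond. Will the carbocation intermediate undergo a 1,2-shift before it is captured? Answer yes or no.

yes

The first-formed carbocation is secondary.
The adjacent cyclohexyl carbon already bears 2 other carbon substituents and has a hydrogen to migrate; after a 1,2-hydride shift from that carbon the positive charge sits on a tertiary centre.
Tertiary is more stable than secondary, so the shift occurs.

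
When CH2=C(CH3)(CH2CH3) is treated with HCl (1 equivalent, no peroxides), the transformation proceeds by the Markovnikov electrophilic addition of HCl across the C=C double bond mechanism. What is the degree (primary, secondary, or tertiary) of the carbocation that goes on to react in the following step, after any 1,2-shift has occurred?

Step 1: Electrophilic addition begins with the π(C=C) electrons forming a bond to the proton of HCl. Following Markovnikov's rule, the resulting cation is tertiary. The H–Cl bond breaks heterolytically, releasing Cl⁻.
No single 1,2-shift to an adjacent carbon would give a more-substituted cation, so no rearrangement occurs.

tertiary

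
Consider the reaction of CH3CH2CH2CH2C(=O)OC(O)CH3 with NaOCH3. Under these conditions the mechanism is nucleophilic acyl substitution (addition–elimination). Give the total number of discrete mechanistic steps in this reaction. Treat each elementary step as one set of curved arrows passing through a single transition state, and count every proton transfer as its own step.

2

Step 1: Nucleophilic addition of CH3O⁻ to the acyl carbon breaks the π(C=O) bond and yields a tetrahedral, anionic intermediate.
Step 2: An oxygen lone pair re-forms the C=O π bond as the C–O σ-bond breaks; CH3CO2⁻ is expelled.
Total: 2 elementary steps.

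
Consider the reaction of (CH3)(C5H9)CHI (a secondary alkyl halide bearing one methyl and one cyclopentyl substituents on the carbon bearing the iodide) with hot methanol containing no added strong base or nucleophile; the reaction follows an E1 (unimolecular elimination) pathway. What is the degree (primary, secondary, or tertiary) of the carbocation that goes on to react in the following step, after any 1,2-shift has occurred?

Step 1: Rate-determining heterolysis of the C–I bond gives I⁻ and a secondary carbocation.
Step 2: A 1,2-hydride shift from the adjacent cyclopentyl carbon moves the positive charge from the secondary centre to an adjacent carbon, generating a more stable tertiary carbocation.
The cation rearranges from secondary to tertiary via a 1,2-hydride shift from the adjacent cyclopentyl carbon; the tertiary cation is what reacts next.

tertiary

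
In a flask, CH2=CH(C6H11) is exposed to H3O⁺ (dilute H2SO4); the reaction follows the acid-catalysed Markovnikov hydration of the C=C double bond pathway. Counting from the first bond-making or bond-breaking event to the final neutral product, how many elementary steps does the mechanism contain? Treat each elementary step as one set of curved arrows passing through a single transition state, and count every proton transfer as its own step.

Step 1: The π electrons of the C=C bond attack a proton of H3O⁺; Markovnikov addition places the new C–H on the less-substituted alkene carbon, so the positive charge ends up on the more-substituted carbon — a secondary carbocation. H2O is released.
Step 2: A hydride (H with its bonding pair) migrates from the adjacent cyclohexyl carbon to the cationic centre — a 1,2-hydride shift — upgrading the secondary cation to a tertiary one.
Step 3: Nucleophilic capture of the cation by H2O produces the protonated alcohol (an oxonium ion).
Step 4: Deprotonation of the oxonium ion by a water molecule delivers the neutral alcohol and regenerates the acid catalyst.
Total: 4 elementary steps.

4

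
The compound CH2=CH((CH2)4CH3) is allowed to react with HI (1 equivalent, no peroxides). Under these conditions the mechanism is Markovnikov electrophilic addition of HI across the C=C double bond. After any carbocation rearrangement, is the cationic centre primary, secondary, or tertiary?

Step 1: Electrophilic addition begins with the π(C=C) electrons forming a bond to the proton of HI. Following Markovnikov's rule, the resulting cation is secondary. The H–I bond breaks heterolytically, releasing I⁻.
No single 1,2-shift to an adjacent carbon would give a more-substituted cation, so no rearrangement occurs.

secondary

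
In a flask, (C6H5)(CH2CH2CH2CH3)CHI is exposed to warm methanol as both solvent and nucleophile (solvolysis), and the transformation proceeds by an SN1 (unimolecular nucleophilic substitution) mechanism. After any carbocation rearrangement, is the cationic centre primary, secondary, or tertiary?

secondary

Step 1: The C–I bond breaks with both electrons going to the iodide; I⁻ leaves and a secondary carbocation remains.
No single 1,2-shift to an adjacent carbon would give a more-substituted cation, so no rearrangement occurs.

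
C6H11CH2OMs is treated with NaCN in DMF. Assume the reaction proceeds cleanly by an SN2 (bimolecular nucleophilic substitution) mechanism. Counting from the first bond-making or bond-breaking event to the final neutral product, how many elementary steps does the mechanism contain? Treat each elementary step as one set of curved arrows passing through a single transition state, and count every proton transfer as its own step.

1

Step 1: CN⁻ attacks the back face of the α-carbon while MsO⁻ departs with the C–O bonding pair — a single concerted displacement through a pentacoordinate transition state.
Total: 1 elementary step.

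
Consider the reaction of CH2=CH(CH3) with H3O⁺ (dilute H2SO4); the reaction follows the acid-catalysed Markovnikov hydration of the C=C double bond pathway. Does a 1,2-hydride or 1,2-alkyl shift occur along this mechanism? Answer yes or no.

no

The first-formed carbocation is secondary.
No single 1,2-shift to an adjacent carbon would produce a more-substituted cation than the one already present, so no rearrangement occurs.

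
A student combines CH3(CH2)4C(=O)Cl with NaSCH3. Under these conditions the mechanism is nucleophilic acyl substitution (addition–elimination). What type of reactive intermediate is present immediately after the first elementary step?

tetrahedral intermediate

Step 1: A lone pair on the S of CH3S⁻ attacks the electrophilic acyl carbon; the π(C=O) electrons move onto oxygen, giving a tetrahedral intermediate.
After step 1 the species present is a tetrahedral intermediate.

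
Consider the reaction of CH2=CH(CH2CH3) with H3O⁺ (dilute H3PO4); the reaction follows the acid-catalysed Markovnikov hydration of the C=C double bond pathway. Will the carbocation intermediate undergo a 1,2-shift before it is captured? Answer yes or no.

The first-formed carbocation is secondary.
No single 1,2-shift to an adjacent carbon would produce a more-substituted cation than the one already present, so no rearrangement occurs.

no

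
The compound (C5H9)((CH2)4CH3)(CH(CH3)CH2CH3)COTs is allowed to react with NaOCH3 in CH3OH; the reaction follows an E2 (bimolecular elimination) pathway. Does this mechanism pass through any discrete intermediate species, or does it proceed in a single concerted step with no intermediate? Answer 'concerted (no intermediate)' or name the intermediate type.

Concerted anti-periplanar elimination: CH3O⁻ abstracts a β-H while TsO⁻ leaves, and the C–H electrons become the new C=C π bond — all in a single transition state.
All bond changes occur in one transition state; no discrete intermediate is formed.

concerted (no intermediate)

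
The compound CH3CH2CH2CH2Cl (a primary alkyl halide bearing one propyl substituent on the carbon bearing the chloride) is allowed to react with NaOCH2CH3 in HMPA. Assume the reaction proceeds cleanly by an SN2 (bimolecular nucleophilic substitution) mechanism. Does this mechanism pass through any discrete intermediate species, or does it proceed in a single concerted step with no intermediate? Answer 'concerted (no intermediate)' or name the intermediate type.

Backside attack by CH3CH2O⁻ on the carbon bearing the chloride: the new C–O bond forms as the C–Cl bond breaks, with Walden inversion at carbon.
All bond changes occur in one transition state; no discrete intermediate is formed.

concerted (no intermediate)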